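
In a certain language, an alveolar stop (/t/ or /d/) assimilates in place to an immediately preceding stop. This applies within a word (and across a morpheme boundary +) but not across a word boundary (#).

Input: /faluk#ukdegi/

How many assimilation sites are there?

1

/d/ after /k/ (velar) → [g]
1 segment changes.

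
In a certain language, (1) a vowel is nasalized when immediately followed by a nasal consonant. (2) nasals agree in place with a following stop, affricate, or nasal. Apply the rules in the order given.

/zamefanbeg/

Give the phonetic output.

[zãmefãmbeg]

Rule 1: /a/ before nasal /m/ → [ã]
Rule 1: /a/ before nasal /n/ → [ã]
After rule 1: zãmefãnbeg
Rule 2: /n/ before /b/ (labial) → [m]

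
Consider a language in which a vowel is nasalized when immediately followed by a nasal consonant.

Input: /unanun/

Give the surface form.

[ũnãnũn]

/u/ before nasal /n/ → [ũ]
/a/ before nasal /n/ → [ã]
/u/ before nasal /n/ → [ũ]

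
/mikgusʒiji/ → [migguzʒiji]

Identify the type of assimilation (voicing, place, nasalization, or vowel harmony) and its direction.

voicing assimilation, regressive

/k/→[g] /s/→[z].
Each target copies a feature from the following segment, so the direction is regressive.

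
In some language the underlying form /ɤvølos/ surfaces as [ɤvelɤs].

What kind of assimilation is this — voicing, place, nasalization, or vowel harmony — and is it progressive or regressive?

vowel harmony, progressive

/ø/→[e] /o/→[ɤ].
Vowels agree with the first vowel, so the harmony is progressive.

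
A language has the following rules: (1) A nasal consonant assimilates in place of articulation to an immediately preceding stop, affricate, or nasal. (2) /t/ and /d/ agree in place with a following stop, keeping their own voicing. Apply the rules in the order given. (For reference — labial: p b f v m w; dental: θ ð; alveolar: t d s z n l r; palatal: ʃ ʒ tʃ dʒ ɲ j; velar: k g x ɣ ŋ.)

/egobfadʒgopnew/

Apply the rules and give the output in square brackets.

[egobfadʒgopmew]

Rule 1: /n/ after /p/ (labial) → [m]
After rule 1: egobfadʒgopmew
Rule 2: no segment meets the rule's conditions; no change.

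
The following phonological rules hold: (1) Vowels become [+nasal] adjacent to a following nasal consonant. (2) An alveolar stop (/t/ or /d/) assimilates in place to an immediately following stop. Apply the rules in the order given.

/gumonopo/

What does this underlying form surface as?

[gũmõnopo]

Rule 1: /u/ before nasal /m/ → [ũ]
Rule 1: /o/ before nasal /n/ → [õ]
After rule 1: gũmõnopo
Rule 2: no segment meets the rule's conditions; no change.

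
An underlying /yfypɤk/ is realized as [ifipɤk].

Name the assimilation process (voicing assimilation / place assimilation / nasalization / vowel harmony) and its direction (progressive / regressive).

vowel harmony, regressive

/y/→[i] /y/→[i].
Vowels agree with the last vowel, so the harmony is regressive.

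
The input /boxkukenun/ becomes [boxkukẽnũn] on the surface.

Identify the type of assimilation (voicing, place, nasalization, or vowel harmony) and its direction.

/e/→[ẽ] /u/→[ũ].
Each target copies a feature from the following segment, so the direction is regressive.

nasalization, regressive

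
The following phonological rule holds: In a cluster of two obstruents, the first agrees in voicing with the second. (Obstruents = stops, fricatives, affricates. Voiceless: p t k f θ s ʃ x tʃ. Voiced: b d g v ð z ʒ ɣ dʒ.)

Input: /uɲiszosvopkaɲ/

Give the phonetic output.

[uɲizzozvopkaɲ]

/s/ before /z/ (voiced) → [z]
/s/ before /v/ (voiced) → [z]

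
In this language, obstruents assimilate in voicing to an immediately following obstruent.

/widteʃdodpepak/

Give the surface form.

/d/ before /t/ (voiceless) → [t]
/ʃ/ before /d/ (voiced) → [ʒ]
/d/ before /p/ (voiceless) → [t]

[witteʒdotpepak]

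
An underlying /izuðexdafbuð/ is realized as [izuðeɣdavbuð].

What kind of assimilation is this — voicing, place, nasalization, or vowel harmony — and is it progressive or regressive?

/x/→[ɣ] /f/→[v].
Each target copies a feature from the following segment, so the direction is regressive.

voicing assimilation, regressive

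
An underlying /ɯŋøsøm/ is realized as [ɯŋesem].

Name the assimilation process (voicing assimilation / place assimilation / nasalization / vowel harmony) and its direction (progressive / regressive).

vowel harmony, progressive

/ø/→[e] /ø/→[e].
Vowels agree with the first vowel, so the harmony is progressive.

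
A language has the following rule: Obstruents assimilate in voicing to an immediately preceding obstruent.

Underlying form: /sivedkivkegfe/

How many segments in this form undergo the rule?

3

/k/ after /d/ (voiced) → [g]
/k/ after /v/ (voiced) → [g]
/f/ after /g/ (voiced) → [v]
3 segments change.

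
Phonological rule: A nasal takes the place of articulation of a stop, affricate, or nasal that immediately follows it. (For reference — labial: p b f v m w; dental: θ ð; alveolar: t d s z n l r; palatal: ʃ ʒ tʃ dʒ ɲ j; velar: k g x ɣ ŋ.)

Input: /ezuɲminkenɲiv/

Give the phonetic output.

[ezummiŋkeɲɲiv]

/ɲ/ before /m/ (labial) → [m]
/n/ before /k/ (velar) → [ŋ]
/n/ before /ɲ/ (palatal) → [ɲ]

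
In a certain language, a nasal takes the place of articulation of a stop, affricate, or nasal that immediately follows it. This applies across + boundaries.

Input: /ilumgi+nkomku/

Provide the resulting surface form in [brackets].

/m/ before /g/ (velar) → [ŋ]
/n/ before /k/ (velar) → [ŋ]
/m/ before /k/ (velar) → [ŋ]

[iluŋgi+ŋkoŋku]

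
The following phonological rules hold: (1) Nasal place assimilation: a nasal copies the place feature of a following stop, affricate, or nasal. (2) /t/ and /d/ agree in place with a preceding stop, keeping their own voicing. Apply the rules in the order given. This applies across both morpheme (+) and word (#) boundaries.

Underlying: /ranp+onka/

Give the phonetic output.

[ramp+oŋka]

Rule 1: /n/ before /p/ (labial) → [m]
Rule 1: /n/ before /k/ (velar) → [ŋ]
After rule 1: ramp+oŋka
Rule 2: no segment meets the rule's conditions; no change.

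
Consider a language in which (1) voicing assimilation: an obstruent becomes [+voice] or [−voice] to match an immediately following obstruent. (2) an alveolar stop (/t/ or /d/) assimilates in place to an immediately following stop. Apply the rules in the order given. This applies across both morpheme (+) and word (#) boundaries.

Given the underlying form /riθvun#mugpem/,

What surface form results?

Rule 1: /θ/ before /v/ (voiced) → [ð]
Rule 1: /g/ before /p/ (voiceless) → [k]
After rule 1: riðvun#mukpem
Rule 2: no segment meets the rule's conditions; no change.

[riðvun#mukpem]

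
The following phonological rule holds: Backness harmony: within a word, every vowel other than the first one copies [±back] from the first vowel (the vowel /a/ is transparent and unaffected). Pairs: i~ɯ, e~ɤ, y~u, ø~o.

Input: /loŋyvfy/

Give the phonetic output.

/y/ harmonizes with /o/ ([+back]) → [u]
/y/ harmonizes with /o/ ([+back]) → [u]

[loŋuvfu]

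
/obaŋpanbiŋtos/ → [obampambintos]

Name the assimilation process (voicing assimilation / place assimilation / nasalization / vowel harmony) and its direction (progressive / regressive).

place assimilation, regressive

/ŋ/→[m] /n/→[m] /ŋ/→[n].
Each target copies a feature from the following segment, so the direction is regressive.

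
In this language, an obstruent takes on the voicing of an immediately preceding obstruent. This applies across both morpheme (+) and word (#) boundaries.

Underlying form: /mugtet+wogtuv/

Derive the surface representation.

[mugdet+wogduv]

/t/ after /g/ (voiced) → [d]
/t/ after /g/ (voiced) → [d]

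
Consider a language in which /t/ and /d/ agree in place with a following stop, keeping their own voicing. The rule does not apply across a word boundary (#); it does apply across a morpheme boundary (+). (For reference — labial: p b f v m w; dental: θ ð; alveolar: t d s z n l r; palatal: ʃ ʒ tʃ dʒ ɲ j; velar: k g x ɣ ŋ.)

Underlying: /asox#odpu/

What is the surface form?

/d/ before /p/ (labial) → [b]

[asox#obpu]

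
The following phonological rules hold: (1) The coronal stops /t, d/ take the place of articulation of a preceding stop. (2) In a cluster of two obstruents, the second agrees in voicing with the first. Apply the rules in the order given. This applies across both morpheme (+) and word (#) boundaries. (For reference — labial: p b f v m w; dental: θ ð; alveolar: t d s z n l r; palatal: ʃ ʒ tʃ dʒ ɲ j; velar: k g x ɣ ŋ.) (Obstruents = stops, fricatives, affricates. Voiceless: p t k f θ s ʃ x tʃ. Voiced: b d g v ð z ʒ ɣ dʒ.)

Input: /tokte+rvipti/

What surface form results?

[tokke+rvippi]

Rule 1: /t/ after /k/ (velar) → [k]
Rule 1: /t/ after /p/ (labial) → [p]
After rule 1: tokke+rvippi
Rule 2: no segment meets the rule's conditions; no change.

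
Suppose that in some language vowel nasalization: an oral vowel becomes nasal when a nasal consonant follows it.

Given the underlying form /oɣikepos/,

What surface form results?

[oɣikepos]

no segment meets the rule's conditions; no change.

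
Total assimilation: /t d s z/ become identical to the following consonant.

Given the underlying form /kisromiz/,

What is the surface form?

/s/ before /r/ → [r] (total assimilation)

[kirromiz]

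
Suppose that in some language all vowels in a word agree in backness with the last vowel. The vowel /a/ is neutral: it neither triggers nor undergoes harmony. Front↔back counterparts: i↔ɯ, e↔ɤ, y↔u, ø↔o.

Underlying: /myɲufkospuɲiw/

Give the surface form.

[myɲyfkøspyɲiw]

/u/ harmonizes with /i/ ([-back]) → [y]
/o/ harmonizes with /i/ ([-back]) → [ø]
/u/ harmonizes with /i/ ([-back]) → [y]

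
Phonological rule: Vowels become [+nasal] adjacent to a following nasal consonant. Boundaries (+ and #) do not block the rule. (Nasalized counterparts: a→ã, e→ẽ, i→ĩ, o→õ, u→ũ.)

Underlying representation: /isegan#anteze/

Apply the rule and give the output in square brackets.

[isegãn#ãnteze]

/a/ before nasal /n/ → [ã]
/a/ before nasal /n/ → [ã]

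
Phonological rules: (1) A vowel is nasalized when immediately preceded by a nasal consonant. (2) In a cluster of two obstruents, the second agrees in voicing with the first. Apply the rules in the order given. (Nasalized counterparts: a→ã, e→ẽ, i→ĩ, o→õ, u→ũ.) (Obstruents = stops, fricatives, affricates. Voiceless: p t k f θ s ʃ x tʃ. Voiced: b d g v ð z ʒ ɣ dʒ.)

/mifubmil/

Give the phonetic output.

[mĩfubmĩl]

Rule 1: /i/ after nasal /m/ → [ĩ]
Rule 1: /i/ after nasal /m/ → [ĩ]
After rule 1: mĩfubmĩl
Rule 2: no segment meets the rule's conditions; no change.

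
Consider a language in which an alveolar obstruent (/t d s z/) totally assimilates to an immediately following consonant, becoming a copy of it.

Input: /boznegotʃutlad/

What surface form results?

/z/ before /n/ → [n] (total assimilation)
/t/ before /l/ → [l] (total assimilation)

[bonnegotʃullad]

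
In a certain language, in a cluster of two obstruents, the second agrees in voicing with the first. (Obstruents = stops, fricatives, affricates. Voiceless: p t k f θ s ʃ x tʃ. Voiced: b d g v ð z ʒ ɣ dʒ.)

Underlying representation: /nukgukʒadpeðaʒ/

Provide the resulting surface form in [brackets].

/g/ after /k/ (voiceless) → [k]
/ʒ/ after /k/ (voiceless) → [ʃ]
/p/ after /d/ (voiced) → [b]

[nukkukʃadbeðaʒ]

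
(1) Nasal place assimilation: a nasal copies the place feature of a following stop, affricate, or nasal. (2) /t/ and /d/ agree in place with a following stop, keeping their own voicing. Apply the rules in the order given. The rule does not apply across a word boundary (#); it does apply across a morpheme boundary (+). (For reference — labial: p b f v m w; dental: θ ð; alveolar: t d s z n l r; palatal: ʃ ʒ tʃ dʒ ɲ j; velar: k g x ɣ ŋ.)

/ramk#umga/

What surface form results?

[raŋk#uŋga]

Rule 1: /m/ before /k/ (velar) → [ŋ]
Rule 1: /m/ before /g/ (velar) → [ŋ]
After rule 1: raŋk#uŋga
Rule 2: no segment meets the rule's conditions; no change.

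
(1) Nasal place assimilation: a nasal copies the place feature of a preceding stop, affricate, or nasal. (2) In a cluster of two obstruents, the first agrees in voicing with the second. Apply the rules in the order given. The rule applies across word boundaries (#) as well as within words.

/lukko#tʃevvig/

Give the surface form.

[lukko#tʃevvig]

Rule 1: no segment meets the rule's conditions; no change.
After rule 1: lukko#tʃevvig
Rule 2: no segment meets the rule's conditions; no change.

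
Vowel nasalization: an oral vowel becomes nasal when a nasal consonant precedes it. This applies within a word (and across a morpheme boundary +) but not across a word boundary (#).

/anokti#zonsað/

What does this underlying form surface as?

/o/ after nasal /n/ → [õ]

[anõkti#zonsað]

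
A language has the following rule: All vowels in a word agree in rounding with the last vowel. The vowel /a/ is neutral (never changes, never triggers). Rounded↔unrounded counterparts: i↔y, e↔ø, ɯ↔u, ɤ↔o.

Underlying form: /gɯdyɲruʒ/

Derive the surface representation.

[gudyɲruʒ]

/ɯ/ harmonizes with /u/ ([+round]) → [u]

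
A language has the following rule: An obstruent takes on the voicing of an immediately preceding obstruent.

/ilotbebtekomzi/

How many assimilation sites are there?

2

/b/ after /t/ (voiceless) → [p]
/t/ after /b/ (voiced) → [d]
2 segments change.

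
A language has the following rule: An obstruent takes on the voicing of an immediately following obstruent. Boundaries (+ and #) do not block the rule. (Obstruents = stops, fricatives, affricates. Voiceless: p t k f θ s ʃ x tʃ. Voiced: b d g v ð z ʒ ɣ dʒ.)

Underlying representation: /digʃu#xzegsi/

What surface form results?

[dikʃu#ɣzeksi]

/g/ before /ʃ/ (voiceless) → [k]
/x/ before /z/ (voiced) → [ɣ]
/g/ before /s/ (voiceless) → [k]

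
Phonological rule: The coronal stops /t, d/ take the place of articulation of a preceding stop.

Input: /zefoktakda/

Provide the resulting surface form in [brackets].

/t/ after /k/ (velar) → [k]
/d/ after /k/ (velar) → [g]

[zefokkakga]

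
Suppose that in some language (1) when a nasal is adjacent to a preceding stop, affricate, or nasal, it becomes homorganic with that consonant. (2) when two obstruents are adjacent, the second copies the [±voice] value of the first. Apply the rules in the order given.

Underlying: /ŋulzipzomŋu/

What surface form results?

[ŋulzipsommu]

Rule 1: /ŋ/ after /m/ (labial) → [m]
After rule 1: ŋulzipzommu
Rule 2: /z/ after /p/ (voiceless) → [s]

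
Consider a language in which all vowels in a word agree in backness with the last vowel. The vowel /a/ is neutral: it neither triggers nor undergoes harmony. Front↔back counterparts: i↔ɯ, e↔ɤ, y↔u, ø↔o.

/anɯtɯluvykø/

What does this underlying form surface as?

[anitilyvykø]

/ɯ/ harmonizes with /ø/ ([-back]) → [i]
/ɯ/ harmonizes with /ø/ ([-back]) → [i]
/u/ harmonizes with /ø/ ([-back]) → [y]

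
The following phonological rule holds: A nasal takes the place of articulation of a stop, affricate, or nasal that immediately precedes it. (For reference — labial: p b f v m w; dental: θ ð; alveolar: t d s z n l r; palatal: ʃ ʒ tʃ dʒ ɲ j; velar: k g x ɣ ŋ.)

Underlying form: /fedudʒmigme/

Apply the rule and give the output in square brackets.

/m/ after /dʒ/ (palatal) → [ɲ]
/m/ after /g/ (velar) → [ŋ]

[fedudʒɲigŋe]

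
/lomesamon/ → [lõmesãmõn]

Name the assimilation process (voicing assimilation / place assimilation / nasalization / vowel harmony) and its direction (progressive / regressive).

/o/→[õ] /a/→[ã] /o/→[õ].
Each target copies a feature from the following segment, so the direction is regressive.

nasalization, regressive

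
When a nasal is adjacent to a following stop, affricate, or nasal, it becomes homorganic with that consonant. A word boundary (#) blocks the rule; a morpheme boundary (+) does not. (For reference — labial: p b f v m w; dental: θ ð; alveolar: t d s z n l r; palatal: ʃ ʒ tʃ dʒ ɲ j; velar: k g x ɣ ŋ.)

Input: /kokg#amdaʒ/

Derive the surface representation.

[kokg#andaʒ]

/m/ before /d/ (alveolar) → [n]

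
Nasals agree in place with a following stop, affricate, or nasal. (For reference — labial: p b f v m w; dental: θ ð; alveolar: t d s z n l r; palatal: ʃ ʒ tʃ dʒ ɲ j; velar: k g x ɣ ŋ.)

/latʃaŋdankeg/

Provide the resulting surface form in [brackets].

/ŋ/ before /d/ (alveolar) → [n]
/n/ before /k/ (velar) → [ŋ]

[latʃandaŋkeg]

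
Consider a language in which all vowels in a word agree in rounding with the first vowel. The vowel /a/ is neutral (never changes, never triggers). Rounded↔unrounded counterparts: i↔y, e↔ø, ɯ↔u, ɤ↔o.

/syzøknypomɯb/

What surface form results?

[syzøknypomub]

/ɯ/ harmonizes with /y/ ([+round]) → [u]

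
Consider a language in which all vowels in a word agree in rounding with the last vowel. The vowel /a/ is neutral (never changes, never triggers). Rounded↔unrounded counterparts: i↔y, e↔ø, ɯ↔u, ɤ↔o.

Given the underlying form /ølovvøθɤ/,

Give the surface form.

[elɤvveθɤ]

/ø/ harmonizes with /ɤ/ ([-round]) → [e]
/o/ harmonizes with /ɤ/ ([-round]) → [ɤ]
/ø/ harmonizes with /ɤ/ ([-round]) → [e]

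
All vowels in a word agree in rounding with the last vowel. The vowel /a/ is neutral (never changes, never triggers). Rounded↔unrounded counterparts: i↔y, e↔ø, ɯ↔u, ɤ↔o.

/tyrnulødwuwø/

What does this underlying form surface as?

[tyrnulødwuwø]

no segment meets the rule's conditions; no change.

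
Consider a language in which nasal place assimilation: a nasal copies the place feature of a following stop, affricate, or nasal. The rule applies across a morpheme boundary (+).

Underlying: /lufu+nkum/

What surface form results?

/n/ before /k/ (velar) → [ŋ]

[lufu+ŋkum]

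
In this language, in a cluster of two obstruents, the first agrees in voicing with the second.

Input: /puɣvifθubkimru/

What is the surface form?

/b/ before /k/ (voiceless) → [p]

[puɣvifθupkimru]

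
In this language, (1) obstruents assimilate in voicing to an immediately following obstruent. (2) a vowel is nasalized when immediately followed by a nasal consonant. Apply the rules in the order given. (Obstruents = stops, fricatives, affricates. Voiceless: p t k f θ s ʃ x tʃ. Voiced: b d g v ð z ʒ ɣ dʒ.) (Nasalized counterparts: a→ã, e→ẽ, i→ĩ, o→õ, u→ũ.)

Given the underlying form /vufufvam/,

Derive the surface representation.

[vufuvvãm]

Rule 1: /f/ before /v/ (voiced) → [v]
After rule 1: vufuvvam
Rule 2: /a/ before nasal /m/ → [ã]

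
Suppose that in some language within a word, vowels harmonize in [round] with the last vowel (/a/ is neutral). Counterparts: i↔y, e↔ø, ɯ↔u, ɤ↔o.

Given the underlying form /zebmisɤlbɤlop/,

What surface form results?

/e/ harmonizes with /o/ ([+round]) → [ø]
/i/ harmonizes with /o/ ([+round]) → [y]
/ɤ/ harmonizes with /o/ ([+round]) → [o]
/ɤ/ harmonizes with /o/ ([+round]) → [o]

[zøbmysolbolop]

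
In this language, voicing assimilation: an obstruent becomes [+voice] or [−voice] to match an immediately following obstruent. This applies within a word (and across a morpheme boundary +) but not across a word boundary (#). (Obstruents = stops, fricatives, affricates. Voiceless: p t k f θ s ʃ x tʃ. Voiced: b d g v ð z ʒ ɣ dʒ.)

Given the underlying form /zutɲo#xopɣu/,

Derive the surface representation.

/p/ before /ɣ/ (voiced) → [b]

[zutɲo#xobɣu]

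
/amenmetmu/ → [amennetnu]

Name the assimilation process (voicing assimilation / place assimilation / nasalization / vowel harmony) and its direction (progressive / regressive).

/m/→[n] /m/→[n].
Each target copies a feature from the preceding segment, so the direction is progressive.

place assimilation, progressive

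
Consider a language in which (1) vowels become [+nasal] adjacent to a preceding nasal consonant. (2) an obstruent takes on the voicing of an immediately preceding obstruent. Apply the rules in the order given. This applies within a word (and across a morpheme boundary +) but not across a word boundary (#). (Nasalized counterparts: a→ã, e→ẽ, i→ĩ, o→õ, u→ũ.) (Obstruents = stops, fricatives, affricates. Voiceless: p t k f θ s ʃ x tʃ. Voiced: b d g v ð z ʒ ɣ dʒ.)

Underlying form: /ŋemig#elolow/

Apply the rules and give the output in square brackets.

Rule 1: /e/ after nasal /ŋ/ → [ẽ]
Rule 1: /i/ after nasal /m/ → [ĩ]
After rule 1: ŋẽmĩg#elolow
Rule 2: no segment meets the rule's conditions; no change.

[ŋẽmĩg#elolow]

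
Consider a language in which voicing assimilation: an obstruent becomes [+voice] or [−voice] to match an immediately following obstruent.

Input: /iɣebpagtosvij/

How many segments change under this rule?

3

/b/ before /p/ (voiceless) → [p]
/g/ before /t/ (voiceless) → [k]
/s/ before /v/ (voiced) → [z]
3 segments change.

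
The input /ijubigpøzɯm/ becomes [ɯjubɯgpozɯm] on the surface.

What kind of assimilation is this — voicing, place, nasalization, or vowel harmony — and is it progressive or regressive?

vowel harmony, regressive

/i/→[ɯ] /i/→[ɯ] /ø/→[o].
Vowels agree with the last vowel, so the harmony is regressive.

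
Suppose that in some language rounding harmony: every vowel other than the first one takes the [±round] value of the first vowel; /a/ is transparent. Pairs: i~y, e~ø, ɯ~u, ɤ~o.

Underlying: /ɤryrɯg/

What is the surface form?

/y/ harmonizes with /ɤ/ ([-round]) → [i]

[ɤrirɯg]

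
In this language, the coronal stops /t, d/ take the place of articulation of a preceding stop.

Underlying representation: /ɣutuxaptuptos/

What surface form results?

[ɣutuxappuppos]

/t/ after /p/ (labial) → [p]
/t/ after /p/ (labial) → [p]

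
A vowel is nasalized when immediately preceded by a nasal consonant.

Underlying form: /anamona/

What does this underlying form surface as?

/a/ after nasal /n/ → [ã]
/o/ after nasal /m/ → [õ]
/a/ after nasal /n/ → [ã]

[anãmõnã]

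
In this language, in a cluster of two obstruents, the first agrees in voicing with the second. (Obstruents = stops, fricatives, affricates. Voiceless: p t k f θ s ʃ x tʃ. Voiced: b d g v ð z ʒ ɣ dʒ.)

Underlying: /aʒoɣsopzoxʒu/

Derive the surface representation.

/ɣ/ before /s/ (voiceless) → [x]
/p/ before /z/ (voiced) → [b]
/x/ before /ʒ/ (voiced) → [ɣ]

[aʒoxsobzoɣʒu]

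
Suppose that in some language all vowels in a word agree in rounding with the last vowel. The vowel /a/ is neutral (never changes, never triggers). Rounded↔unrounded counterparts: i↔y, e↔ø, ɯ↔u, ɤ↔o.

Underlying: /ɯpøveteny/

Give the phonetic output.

[upøvøtøny]

/ɯ/ harmonizes with /y/ ([+round]) → [u]
/e/ harmonizes with /y/ ([+round]) → [ø]
/e/ harmonizes with /y/ ([+round]) → [ø]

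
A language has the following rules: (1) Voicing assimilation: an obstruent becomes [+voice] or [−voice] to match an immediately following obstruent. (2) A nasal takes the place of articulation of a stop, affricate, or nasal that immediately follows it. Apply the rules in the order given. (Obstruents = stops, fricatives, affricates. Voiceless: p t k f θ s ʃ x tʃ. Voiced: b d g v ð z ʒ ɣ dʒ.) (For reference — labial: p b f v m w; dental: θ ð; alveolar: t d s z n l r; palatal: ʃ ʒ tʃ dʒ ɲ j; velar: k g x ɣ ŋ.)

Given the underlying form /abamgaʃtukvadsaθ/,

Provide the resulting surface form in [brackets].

Rule 1: /k/ before /v/ (voiced) → [g]
Rule 1: /d/ before /s/ (voiceless) → [t]
After rule 1: abamgaʃtugvatsaθ
Rule 2: /m/ before /g/ (velar) → [ŋ]

[abaŋgaʃtugvatsaθ]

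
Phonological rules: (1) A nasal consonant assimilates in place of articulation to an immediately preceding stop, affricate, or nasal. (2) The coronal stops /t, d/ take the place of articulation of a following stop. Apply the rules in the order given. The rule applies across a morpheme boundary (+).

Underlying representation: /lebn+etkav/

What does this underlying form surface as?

Rule 1: /n/ after /b/ (labial) → [m]
After rule 1: lebm+etkav
Rule 2: /t/ before /k/ (velar) → [k]

[lebm+ekkav]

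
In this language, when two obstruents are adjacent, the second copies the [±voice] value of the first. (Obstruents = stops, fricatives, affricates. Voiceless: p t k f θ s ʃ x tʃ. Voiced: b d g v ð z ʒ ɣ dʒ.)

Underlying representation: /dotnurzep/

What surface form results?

no segment meets the rule's conditions; no change.

[dotnurzep]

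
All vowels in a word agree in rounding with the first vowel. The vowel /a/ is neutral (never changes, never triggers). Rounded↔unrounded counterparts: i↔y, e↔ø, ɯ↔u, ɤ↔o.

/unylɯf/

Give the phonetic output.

/ɯ/ harmonizes with /u/ ([+round]) → [u]

[unyluf]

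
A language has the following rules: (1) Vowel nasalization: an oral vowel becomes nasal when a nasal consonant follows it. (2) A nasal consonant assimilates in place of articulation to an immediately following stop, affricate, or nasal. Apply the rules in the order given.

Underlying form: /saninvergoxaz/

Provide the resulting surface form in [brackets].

[sãnĩnvergoxaz]

Rule 1: /a/ before nasal /n/ → [ã]
Rule 1: /i/ before nasal /n/ → [ĩ]
After rule 1: sãnĩnvergoxaz
Rule 2: no segment meets the rule's conditions; no change.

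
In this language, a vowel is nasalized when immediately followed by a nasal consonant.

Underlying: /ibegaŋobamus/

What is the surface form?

[ibegãŋobãmus]

/a/ before nasal /ŋ/ → [ã]
/a/ before nasal /m/ → [ã]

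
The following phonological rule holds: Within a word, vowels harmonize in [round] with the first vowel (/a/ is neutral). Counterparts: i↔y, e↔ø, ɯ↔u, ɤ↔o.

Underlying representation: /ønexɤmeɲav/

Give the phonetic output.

[ønøxomøɲav]

/e/ harmonizes with /ø/ ([+round]) → [ø]
/ɤ/ harmonizes with /ø/ ([+round]) → [o]
/e/ harmonizes with /ø/ ([+round]) → [ø]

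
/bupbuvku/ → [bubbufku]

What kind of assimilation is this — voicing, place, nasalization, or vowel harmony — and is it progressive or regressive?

/p/→[b] /v/→[f].
Each target copies a feature from the following segment, so the direction is regressive.

voicing assimilation, regressive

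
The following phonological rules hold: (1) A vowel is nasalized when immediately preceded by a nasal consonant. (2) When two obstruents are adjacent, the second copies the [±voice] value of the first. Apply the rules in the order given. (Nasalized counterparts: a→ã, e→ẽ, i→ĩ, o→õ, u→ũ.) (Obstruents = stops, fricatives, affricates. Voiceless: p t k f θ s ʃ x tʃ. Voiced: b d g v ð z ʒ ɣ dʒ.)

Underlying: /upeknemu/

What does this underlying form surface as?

Rule 1: /e/ after nasal /n/ → [ẽ]
Rule 1: /u/ after nasal /m/ → [ũ]
After rule 1: upeknẽmũ
Rule 2: no segment meets the rule's conditions; no change.

[upeknẽmũ]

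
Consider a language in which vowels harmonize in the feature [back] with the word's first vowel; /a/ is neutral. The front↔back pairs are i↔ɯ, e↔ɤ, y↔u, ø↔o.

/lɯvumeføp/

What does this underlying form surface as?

[lɯvumɤfop]

/e/ harmonizes with /ɯ/ ([+back]) → [ɤ]
/ø/ harmonizes with /ɯ/ ([+back]) → [o]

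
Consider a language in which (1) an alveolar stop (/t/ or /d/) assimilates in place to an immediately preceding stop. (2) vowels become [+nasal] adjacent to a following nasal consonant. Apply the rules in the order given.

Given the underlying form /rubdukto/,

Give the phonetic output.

Rule 1: /d/ after /b/ (labial) → [b]
Rule 1: /t/ after /k/ (velar) → [k]
After rule 1: rubbukko
Rule 2: no segment meets the rule's conditions; no change.

[rubbukko]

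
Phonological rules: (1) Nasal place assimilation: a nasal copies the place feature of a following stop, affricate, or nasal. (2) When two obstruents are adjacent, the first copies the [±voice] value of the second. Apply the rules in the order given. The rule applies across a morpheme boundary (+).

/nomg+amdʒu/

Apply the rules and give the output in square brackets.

Rule 1: /m/ before /g/ (velar) → [ŋ]
Rule 1: /m/ before /dʒ/ (palatal) → [ɲ]
After rule 1: noŋg+aɲdʒu
Rule 2: no segment meets the rule's conditions; no change.

[noŋg+aɲdʒu]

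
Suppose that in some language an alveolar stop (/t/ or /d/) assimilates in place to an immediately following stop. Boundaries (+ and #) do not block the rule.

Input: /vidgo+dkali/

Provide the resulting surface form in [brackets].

[viggo+gkali]

/d/ before /g/ (velar) → [g]
/d/ before /k/ (velar) → [g]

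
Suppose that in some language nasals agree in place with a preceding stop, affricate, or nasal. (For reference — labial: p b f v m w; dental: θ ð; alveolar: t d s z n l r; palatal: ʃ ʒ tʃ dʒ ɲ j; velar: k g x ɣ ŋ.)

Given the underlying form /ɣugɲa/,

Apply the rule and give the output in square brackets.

[ɣugŋa]

/ɲ/ after /g/ (velar) → [ŋ]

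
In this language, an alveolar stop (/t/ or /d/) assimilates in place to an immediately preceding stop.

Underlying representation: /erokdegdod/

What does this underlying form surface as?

/d/ after /k/ (velar) → [g]
/d/ after /g/ (velar) → [g]

[erokgeggod]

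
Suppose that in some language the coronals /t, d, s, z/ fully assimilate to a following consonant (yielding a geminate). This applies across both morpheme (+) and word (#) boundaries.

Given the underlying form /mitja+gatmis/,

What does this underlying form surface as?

[mijja+gammis]

/t/ before /j/ → [j] (total assimilation)
/t/ before /m/ → [m] (total assimilation)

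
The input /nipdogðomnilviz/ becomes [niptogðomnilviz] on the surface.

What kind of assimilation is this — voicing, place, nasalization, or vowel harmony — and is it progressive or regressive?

/d/→[t].
Each target copies a feature from the preceding segment, so the direction is progressive.

voicing assimilation, progressive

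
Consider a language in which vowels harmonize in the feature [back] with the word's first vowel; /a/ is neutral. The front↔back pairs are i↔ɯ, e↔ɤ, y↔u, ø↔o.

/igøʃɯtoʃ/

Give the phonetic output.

/ɯ/ harmonizes with /i/ ([-back]) → [i]
/o/ harmonizes with /i/ ([-back]) → [ø]

[igøʃitøʃ]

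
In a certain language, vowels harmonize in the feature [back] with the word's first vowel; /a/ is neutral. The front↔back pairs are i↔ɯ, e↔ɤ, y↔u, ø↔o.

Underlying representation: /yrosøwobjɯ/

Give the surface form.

[yrøsøwøbji]

/o/ harmonizes with /y/ ([-back]) → [ø]
/o/ harmonizes with /y/ ([-back]) → [ø]
/ɯ/ harmonizes with /y/ ([-back]) → [i]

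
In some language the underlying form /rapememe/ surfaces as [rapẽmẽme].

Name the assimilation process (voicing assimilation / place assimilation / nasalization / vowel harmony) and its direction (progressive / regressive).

nasalization, regressive

/e/→[ẽ] /e/→[ẽ].
Each target copies a feature from the following segment, so the direction is regressive.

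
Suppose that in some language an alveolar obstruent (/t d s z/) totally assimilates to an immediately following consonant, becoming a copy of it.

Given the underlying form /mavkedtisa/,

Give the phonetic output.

[mavkettisa]

/d/ before /t/ → [t] (total assimilation)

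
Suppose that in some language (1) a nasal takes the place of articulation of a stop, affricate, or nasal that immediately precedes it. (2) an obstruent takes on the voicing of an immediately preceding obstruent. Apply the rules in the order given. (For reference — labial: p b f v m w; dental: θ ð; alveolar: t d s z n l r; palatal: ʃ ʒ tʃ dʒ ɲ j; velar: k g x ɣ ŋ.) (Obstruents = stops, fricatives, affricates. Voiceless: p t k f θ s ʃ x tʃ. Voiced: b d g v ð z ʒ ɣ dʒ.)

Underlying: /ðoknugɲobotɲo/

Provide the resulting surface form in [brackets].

[ðokŋugŋobotno]

Rule 1: /n/ after /k/ (velar) → [ŋ]
Rule 1: /ɲ/ after /g/ (velar) → [ŋ]
Rule 1: /ɲ/ after /t/ (alveolar) → [n]
After rule 1: ðokŋugŋobotno
Rule 2: no segment meets the rule's conditions; no change.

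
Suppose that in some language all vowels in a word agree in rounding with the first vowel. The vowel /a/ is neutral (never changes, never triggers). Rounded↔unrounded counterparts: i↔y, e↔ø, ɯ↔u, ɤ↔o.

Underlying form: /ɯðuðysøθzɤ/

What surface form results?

/u/ harmonizes with /ɯ/ ([-round]) → [ɯ]
/y/ harmonizes with /ɯ/ ([-round]) → [i]
/ø/ harmonizes with /ɯ/ ([-round]) → [e]

[ɯðɯðiseθzɤ]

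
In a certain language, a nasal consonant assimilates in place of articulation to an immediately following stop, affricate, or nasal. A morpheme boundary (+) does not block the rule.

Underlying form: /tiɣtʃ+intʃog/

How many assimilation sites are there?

1

/n/ before /tʃ/ (palatal) → [ɲ]
1 segment changes.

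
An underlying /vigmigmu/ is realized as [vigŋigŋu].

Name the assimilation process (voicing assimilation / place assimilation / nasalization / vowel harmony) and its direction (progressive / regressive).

place assimilation, progressive

/m/→[ŋ] /m/→[ŋ].
Each target copies a feature from the preceding segment, so the direction is progressive.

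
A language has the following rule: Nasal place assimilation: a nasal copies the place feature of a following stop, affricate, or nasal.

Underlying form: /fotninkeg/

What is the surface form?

[fotniŋkeg]

/n/ before /k/ (velar) → [ŋ]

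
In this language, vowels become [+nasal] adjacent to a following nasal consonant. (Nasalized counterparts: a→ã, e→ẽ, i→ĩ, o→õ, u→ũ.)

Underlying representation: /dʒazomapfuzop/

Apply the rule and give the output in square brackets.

[dʒazõmapfuzop]

/o/ before nasal /m/ → [õ]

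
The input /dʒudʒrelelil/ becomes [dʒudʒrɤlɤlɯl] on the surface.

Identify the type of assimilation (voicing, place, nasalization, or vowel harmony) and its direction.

/e/→[ɤ] /e/→[ɤ] /i/→[ɯ].
Vowels agree with the first vowel, so the harmony is progressive.

vowel harmony, progressive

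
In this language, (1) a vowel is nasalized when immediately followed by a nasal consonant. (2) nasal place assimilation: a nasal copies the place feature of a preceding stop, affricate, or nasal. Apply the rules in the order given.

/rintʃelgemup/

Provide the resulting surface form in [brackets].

Rule 1: /i/ before nasal /n/ → [ĩ]
Rule 1: /e/ before nasal /m/ → [ẽ]
After rule 1: rĩntʃelgẽmup
Rule 2: no segment meets the rule's conditions; no change.

[rĩntʃelgẽmup]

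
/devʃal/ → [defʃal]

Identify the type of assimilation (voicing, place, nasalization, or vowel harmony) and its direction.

voicing assimilation, regressive

/v/→[f].
Each target copies a feature from the following segment, so the direction is regressive.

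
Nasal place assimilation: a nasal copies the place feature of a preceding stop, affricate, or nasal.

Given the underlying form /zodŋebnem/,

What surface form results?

/ŋ/ after /d/ (alveolar) → [n]
/n/ after /b/ (labial) → [m]

[zodnebmem]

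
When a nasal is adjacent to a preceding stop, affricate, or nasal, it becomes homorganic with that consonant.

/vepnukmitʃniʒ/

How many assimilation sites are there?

3

/n/ after /p/ (labial) → [m]
/m/ after /k/ (velar) → [ŋ]
/n/ after /tʃ/ (palatal) → [ɲ]
3 segments change.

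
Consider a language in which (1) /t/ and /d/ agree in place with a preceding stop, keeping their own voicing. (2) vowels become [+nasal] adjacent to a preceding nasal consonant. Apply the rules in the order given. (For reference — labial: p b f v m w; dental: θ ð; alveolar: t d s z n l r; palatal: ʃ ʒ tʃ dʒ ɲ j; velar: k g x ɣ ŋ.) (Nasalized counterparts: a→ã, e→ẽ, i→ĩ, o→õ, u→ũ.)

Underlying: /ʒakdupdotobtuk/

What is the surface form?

[ʒakgupbotobpuk]

Rule 1: /d/ after /k/ (velar) → [g]
Rule 1: /d/ after /p/ (labial) → [b]
Rule 1: /t/ after /b/ (labial) → [p]
After rule 1: ʒakgupbotobpuk
Rule 2: no segment meets the rule's conditions; no change.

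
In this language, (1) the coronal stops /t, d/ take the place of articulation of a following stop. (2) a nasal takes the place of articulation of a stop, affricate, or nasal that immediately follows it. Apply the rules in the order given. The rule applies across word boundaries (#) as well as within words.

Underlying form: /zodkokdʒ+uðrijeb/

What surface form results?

[zogkokdʒ+uðrijeb]

Rule 1: /d/ before /k/ (velar) → [g]
After rule 1: zogkokdʒ+uðrijeb
Rule 2: no segment meets the rule's conditions; no change.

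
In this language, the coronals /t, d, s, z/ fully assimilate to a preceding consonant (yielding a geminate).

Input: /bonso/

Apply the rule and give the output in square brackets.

/s/ after /n/ → [n] (total assimilation)

[bonno]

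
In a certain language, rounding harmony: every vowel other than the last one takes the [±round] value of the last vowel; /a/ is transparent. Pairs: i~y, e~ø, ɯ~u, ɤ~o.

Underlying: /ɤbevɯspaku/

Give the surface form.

[obøvuspaku]

/ɤ/ harmonizes with /u/ ([+round]) → [o]
/e/ harmonizes with /u/ ([+round]) → [ø]
/ɯ/ harmonizes with /u/ ([+round]) → [u]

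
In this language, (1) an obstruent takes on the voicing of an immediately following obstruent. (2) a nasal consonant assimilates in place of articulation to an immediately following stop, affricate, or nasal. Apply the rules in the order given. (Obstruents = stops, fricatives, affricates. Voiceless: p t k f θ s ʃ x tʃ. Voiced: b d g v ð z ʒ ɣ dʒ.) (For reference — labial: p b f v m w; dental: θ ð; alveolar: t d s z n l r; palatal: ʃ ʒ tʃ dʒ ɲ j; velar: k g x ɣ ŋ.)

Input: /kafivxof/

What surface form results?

[kafifxof]

Rule 1: /v/ before /x/ (voiceless) → [f]
After rule 1: kafifxof
Rule 2: no segment meets the rule's conditions; no change.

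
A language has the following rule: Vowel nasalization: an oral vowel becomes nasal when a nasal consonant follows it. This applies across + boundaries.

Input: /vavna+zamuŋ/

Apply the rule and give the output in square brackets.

[vavna+zãmũŋ]

/a/ before nasal /m/ → [ã]
/u/ before nasal /ŋ/ → [ũ]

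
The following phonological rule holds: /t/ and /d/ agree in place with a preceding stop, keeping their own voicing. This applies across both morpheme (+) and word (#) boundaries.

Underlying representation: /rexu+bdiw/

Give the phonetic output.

[rexu+bbiw]

/d/ after /b/ (labial) → [b]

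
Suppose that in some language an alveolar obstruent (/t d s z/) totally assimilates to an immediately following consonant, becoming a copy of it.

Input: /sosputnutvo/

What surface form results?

/s/ before /p/ → [p] (total assimilation)
/t/ before /n/ → [n] (total assimilation)
/t/ before /v/ → [v] (total assimilation)

[soppunnuvvo]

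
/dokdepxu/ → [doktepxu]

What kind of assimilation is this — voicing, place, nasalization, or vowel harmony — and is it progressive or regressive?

voicing assimilation, progressive

/d/→[t].
Each target copies a feature from the preceding segment, so the direction is progressive.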